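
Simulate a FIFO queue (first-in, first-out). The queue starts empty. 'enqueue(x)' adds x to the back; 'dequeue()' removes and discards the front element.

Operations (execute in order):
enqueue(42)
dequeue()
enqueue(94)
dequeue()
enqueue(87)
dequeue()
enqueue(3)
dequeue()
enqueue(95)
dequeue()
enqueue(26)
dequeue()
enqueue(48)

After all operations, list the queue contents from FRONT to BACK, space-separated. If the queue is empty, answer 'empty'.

Answer: 48

Derivation:
enqueue(42): [42]
dequeue(): []
enqueue(94): [94]
dequeue(): []
enqueue(87): [87]
dequeue(): []
enqueue(3): [3]
dequeue(): []
enqueue(95): [95]
dequeue(): []
enqueue(26): [26]
dequeue(): []
enqueue(48): [48]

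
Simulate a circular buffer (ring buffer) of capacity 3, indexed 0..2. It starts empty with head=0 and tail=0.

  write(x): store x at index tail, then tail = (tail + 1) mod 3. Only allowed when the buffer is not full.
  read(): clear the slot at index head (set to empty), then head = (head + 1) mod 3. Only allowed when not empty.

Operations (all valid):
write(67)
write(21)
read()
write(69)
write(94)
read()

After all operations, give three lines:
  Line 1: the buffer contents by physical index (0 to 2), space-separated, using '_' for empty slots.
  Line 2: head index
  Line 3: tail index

Answer: 94 _ 69
2
1

Derivation:
write(67): buf=[67 _ _], head=0, tail=1, size=1
write(21): buf=[67 21 _], head=0, tail=2, size=2
read(): buf=[_ 21 _], head=1, tail=2, size=1
write(69): buf=[_ 21 69], head=1, tail=0, size=2
write(94): buf=[94 21 69], head=1, tail=1, size=3
read(): buf=[94 _ 69], head=2, tail=1, size=2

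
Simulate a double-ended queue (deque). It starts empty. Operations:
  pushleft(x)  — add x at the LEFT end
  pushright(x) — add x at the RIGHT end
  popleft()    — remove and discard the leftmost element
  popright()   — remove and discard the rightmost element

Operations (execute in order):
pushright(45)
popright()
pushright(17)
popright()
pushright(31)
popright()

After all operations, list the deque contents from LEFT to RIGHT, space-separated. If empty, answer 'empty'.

Answer: empty

Derivation:
pushright(45): [45]
popright(): []
pushright(17): [17]
popright(): []
pushright(31): [31]
popright(): []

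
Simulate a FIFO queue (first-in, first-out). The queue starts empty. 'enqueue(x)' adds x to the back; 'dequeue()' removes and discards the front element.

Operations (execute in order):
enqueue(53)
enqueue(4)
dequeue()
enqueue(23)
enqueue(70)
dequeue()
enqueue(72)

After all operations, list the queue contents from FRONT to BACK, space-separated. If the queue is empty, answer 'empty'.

enqueue(53): [53]
enqueue(4): [53, 4]
dequeue(): [4]
enqueue(23): [4, 23]
enqueue(70): [4, 23, 70]
dequeue(): [23, 70]
enqueue(72): [23, 70, 72]

Answer: 23 70 72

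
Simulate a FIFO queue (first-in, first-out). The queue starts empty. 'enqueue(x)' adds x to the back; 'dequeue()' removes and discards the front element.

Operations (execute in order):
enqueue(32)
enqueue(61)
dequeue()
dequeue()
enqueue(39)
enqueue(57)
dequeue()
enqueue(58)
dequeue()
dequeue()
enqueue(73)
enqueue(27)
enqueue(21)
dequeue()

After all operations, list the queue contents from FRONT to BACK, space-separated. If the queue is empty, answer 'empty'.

enqueue(32): [32]
enqueue(61): [32, 61]
dequeue(): [61]
dequeue(): []
enqueue(39): [39]
enqueue(57): [39, 57]
dequeue(): [57]
enqueue(58): [57, 58]
dequeue(): [58]
dequeue(): []
enqueue(73): [73]
enqueue(27): [73, 27]
enqueue(21): [73, 27, 21]
dequeue(): [27, 21]

Answer: 27 21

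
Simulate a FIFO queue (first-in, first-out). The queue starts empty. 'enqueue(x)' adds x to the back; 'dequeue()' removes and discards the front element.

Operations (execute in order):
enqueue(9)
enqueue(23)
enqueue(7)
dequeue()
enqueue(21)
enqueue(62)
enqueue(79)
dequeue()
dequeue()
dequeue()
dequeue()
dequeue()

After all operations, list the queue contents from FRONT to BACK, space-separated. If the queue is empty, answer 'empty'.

enqueue(9): [9]
enqueue(23): [9, 23]
enqueue(7): [9, 23, 7]
dequeue(): [23, 7]
enqueue(21): [23, 7, 21]
enqueue(62): [23, 7, 21, 62]
enqueue(79): [23, 7, 21, 62, 79]
dequeue(): [7, 21, 62, 79]
dequeue(): [21, 62, 79]
dequeue(): [62, 79]
dequeue(): [79]
dequeue(): []

Answer: empty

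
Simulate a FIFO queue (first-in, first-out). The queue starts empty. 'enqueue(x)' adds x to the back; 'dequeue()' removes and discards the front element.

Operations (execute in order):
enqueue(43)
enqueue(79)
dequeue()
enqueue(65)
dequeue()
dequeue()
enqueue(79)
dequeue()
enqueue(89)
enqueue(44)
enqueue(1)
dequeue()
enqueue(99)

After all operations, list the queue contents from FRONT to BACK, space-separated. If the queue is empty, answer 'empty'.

Answer: 44 1 99

Derivation:
enqueue(43): [43]
enqueue(79): [43, 79]
dequeue(): [79]
enqueue(65): [79, 65]
dequeue(): [65]
dequeue(): []
enqueue(79): [79]
dequeue(): []
enqueue(89): [89]
enqueue(44): [89, 44]
enqueue(1): [89, 44, 1]
dequeue(): [44, 1]
enqueue(99): [44, 1, 99]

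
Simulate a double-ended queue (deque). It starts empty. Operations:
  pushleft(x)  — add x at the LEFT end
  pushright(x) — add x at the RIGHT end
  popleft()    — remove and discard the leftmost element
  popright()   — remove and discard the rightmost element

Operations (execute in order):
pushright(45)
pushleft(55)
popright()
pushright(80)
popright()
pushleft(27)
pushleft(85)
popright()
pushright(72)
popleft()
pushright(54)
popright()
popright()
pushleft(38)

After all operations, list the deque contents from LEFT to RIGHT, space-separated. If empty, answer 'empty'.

Answer: 38 27

Derivation:
pushright(45): [45]
pushleft(55): [55, 45]
popright(): [55]
pushright(80): [55, 80]
popright(): [55]
pushleft(27): [27, 55]
pushleft(85): [85, 27, 55]
popright(): [85, 27]
pushright(72): [85, 27, 72]
popleft(): [27, 72]
pushright(54): [27, 72, 54]
popright(): [27, 72]
popright(): [27]
pushleft(38): [38, 27]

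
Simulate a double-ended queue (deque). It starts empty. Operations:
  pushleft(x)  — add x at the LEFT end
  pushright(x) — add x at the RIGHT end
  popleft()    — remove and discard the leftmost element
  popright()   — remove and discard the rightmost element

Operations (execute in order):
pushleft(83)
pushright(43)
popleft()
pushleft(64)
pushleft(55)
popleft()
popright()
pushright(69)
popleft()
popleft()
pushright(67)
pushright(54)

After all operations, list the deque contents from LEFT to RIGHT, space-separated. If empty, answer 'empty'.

Answer: 67 54

Derivation:
pushleft(83): [83]
pushright(43): [83, 43]
popleft(): [43]
pushleft(64): [64, 43]
pushleft(55): [55, 64, 43]
popleft(): [64, 43]
popright(): [64]
pushright(69): [64, 69]
popleft(): [69]
popleft(): []
pushright(67): [67]
pushright(54): [67, 54]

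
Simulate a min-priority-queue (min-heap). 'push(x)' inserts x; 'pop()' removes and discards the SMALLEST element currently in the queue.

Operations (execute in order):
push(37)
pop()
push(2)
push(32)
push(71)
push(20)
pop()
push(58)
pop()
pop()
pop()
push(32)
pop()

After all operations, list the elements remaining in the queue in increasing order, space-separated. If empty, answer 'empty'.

Answer: 71

Derivation:
push(37): heap contents = [37]
pop() → 37: heap contents = []
push(2): heap contents = [2]
push(32): heap contents = [2, 32]
push(71): heap contents = [2, 32, 71]
push(20): heap contents = [2, 20, 32, 71]
pop() → 2: heap contents = [20, 32, 71]
push(58): heap contents = [20, 32, 58, 71]
pop() → 20: heap contents = [32, 58, 71]
pop() → 32: heap contents = [58, 71]
pop() → 58: heap contents = [71]
push(32): heap contents = [32, 71]
pop() → 32: heap contents = [71]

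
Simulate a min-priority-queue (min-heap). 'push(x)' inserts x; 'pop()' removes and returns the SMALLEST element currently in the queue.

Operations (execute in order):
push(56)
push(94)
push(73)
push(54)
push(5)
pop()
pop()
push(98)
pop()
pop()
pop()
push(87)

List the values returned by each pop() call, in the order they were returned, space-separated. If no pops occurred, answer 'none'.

Answer: 5 54 56 73 94

Derivation:
push(56): heap contents = [56]
push(94): heap contents = [56, 94]
push(73): heap contents = [56, 73, 94]
push(54): heap contents = [54, 56, 73, 94]
push(5): heap contents = [5, 54, 56, 73, 94]
pop() → 5: heap contents = [54, 56, 73, 94]
pop() → 54: heap contents = [56, 73, 94]
push(98): heap contents = [56, 73, 94, 98]
pop() → 56: heap contents = [73, 94, 98]
pop() → 73: heap contents = [94, 98]
pop() → 94: heap contents = [98]
push(87): heap contents = [87, 98]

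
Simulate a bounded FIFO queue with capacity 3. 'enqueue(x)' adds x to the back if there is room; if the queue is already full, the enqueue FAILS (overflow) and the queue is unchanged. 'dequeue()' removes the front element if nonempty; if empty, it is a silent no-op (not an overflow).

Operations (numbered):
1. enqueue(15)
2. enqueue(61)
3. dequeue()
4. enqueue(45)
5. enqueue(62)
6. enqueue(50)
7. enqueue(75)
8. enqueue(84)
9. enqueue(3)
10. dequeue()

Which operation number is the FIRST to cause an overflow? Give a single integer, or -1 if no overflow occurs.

1. enqueue(15): size=1
2. enqueue(61): size=2
3. dequeue(): size=1
4. enqueue(45): size=2
5. enqueue(62): size=3
6. enqueue(50): size=3=cap → OVERFLOW (fail)
7. enqueue(75): size=3=cap → OVERFLOW (fail)
8. enqueue(84): size=3=cap → OVERFLOW (fail)
9. enqueue(3): size=3=cap → OVERFLOW (fail)
10. dequeue(): size=2

Answer: 6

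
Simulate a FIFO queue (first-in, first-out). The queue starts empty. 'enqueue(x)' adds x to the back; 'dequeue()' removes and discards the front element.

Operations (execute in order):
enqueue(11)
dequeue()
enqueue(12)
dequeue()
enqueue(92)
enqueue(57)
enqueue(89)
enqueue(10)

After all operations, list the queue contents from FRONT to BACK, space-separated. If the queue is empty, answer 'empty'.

Answer: 92 57 89 10

Derivation:
enqueue(11): [11]
dequeue(): []
enqueue(12): [12]
dequeue(): []
enqueue(92): [92]
enqueue(57): [92, 57]
enqueue(89): [92, 57, 89]
enqueue(10): [92, 57, 89, 10]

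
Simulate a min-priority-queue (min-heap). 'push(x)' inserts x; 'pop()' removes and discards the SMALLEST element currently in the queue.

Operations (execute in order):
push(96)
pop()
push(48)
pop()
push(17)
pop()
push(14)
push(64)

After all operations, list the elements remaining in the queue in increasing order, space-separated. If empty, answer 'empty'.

push(96): heap contents = [96]
pop() → 96: heap contents = []
push(48): heap contents = [48]
pop() → 48: heap contents = []
push(17): heap contents = [17]
pop() → 17: heap contents = []
push(14): heap contents = [14]
push(64): heap contents = [14, 64]

Answer: 14 64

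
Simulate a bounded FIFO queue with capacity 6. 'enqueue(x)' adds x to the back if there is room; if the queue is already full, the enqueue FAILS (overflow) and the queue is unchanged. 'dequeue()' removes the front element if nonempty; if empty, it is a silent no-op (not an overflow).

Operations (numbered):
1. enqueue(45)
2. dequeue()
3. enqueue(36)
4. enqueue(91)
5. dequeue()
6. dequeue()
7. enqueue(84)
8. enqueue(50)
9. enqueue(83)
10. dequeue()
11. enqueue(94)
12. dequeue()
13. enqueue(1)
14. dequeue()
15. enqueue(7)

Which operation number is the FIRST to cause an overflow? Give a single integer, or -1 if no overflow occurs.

1. enqueue(45): size=1
2. dequeue(): size=0
3. enqueue(36): size=1
4. enqueue(91): size=2
5. dequeue(): size=1
6. dequeue(): size=0
7. enqueue(84): size=1
8. enqueue(50): size=2
9. enqueue(83): size=3
10. dequeue(): size=2
11. enqueue(94): size=3
12. dequeue(): size=2
13. enqueue(1): size=3
14. dequeue(): size=2
15. enqueue(7): size=3

Answer: -1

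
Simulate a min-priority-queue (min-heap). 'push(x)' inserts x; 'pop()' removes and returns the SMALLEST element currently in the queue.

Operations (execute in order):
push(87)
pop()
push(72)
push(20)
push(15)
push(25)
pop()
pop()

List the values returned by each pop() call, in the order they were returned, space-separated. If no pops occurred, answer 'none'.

Answer: 87 15 20

Derivation:
push(87): heap contents = [87]
pop() → 87: heap contents = []
push(72): heap contents = [72]
push(20): heap contents = [20, 72]
push(15): heap contents = [15, 20, 72]
push(25): heap contents = [15, 20, 25, 72]
pop() → 15: heap contents = [20, 25, 72]
pop() → 20: heap contents = [25, 72]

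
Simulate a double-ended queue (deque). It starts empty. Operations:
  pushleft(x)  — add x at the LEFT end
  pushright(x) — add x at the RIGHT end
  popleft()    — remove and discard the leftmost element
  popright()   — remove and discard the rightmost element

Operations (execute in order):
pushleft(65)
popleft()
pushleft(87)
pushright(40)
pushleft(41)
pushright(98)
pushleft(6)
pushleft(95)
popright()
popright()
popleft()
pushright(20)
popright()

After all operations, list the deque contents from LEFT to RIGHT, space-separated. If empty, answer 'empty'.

Answer: 6 41 87

Derivation:
pushleft(65): [65]
popleft(): []
pushleft(87): [87]
pushright(40): [87, 40]
pushleft(41): [41, 87, 40]
pushright(98): [41, 87, 40, 98]
pushleft(6): [6, 41, 87, 40, 98]
pushleft(95): [95, 6, 41, 87, 40, 98]
popright(): [95, 6, 41, 87, 40]
popright(): [95, 6, 41, 87]
popleft(): [6, 41, 87]
pushright(20): [6, 41, 87, 20]
popright(): [6, 41, 87]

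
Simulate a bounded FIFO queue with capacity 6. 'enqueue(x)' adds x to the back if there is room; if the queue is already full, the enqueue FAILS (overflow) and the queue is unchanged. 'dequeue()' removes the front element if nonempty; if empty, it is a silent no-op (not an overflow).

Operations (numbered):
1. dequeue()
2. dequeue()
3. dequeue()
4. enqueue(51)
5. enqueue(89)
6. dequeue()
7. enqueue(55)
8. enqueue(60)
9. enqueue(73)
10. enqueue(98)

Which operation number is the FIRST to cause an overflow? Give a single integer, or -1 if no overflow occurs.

Answer: -1

Derivation:
1. dequeue(): empty, no-op, size=0
2. dequeue(): empty, no-op, size=0
3. dequeue(): empty, no-op, size=0
4. enqueue(51): size=1
5. enqueue(89): size=2
6. dequeue(): size=1
7. enqueue(55): size=2
8. enqueue(60): size=3
9. enqueue(73): size=4
10. enqueue(98): size=5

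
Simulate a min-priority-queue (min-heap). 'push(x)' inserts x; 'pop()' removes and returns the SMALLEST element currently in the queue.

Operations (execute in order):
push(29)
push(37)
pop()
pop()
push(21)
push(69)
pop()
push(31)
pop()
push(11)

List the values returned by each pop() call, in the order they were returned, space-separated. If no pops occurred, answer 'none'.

Answer: 29 37 21 31

Derivation:
push(29): heap contents = [29]
push(37): heap contents = [29, 37]
pop() → 29: heap contents = [37]
pop() → 37: heap contents = []
push(21): heap contents = [21]
push(69): heap contents = [21, 69]
pop() → 21: heap contents = [69]
push(31): heap contents = [31, 69]
pop() → 31: heap contents = [69]
push(11): heap contents = [11, 69]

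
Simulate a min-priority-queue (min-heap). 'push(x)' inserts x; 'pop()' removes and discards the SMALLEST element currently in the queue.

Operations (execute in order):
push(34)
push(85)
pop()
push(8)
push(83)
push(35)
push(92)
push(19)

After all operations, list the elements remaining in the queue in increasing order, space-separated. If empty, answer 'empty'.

push(34): heap contents = [34]
push(85): heap contents = [34, 85]
pop() → 34: heap contents = [85]
push(8): heap contents = [8, 85]
push(83): heap contents = [8, 83, 85]
push(35): heap contents = [8, 35, 83, 85]
push(92): heap contents = [8, 35, 83, 85, 92]
push(19): heap contents = [8, 19, 35, 83, 85, 92]

Answer: 8 19 35 83 85 92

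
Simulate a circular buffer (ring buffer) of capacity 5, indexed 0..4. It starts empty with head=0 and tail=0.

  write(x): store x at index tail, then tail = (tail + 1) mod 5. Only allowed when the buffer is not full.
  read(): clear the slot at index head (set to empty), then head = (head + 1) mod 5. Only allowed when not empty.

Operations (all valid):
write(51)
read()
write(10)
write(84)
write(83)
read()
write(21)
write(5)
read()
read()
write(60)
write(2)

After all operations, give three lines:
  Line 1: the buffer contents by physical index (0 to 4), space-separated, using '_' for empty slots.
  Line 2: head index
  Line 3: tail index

Answer: 5 60 2 _ 21
4
3

Derivation:
write(51): buf=[51 _ _ _ _], head=0, tail=1, size=1
read(): buf=[_ _ _ _ _], head=1, tail=1, size=0
write(10): buf=[_ 10 _ _ _], head=1, tail=2, size=1
write(84): buf=[_ 10 84 _ _], head=1, tail=3, size=2
write(83): buf=[_ 10 84 83 _], head=1, tail=4, size=3
read(): buf=[_ _ 84 83 _], head=2, tail=4, size=2
write(21): buf=[_ _ 84 83 21], head=2, tail=0, size=3
write(5): buf=[5 _ 84 83 21], head=2, tail=1, size=4
read(): buf=[5 _ _ 83 21], head=3, tail=1, size=3
read(): buf=[5 _ _ _ 21], head=4, tail=1, size=2
write(60): buf=[5 60 _ _ 21], head=4, tail=2, size=3
write(2): buf=[5 60 2 _ 21], head=4, tail=3, size=4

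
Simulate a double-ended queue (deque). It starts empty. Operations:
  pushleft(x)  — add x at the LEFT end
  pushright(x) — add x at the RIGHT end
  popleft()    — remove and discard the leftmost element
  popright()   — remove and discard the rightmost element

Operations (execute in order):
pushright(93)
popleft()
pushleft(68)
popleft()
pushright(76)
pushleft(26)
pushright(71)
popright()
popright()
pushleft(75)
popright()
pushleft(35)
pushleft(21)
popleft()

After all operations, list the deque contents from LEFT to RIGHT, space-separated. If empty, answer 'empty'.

pushright(93): [93]
popleft(): []
pushleft(68): [68]
popleft(): []
pushright(76): [76]
pushleft(26): [26, 76]
pushright(71): [26, 76, 71]
popright(): [26, 76]
popright(): [26]
pushleft(75): [75, 26]
popright(): [75]
pushleft(35): [35, 75]
pushleft(21): [21, 35, 75]
popleft(): [35, 75]

Answer: 35 75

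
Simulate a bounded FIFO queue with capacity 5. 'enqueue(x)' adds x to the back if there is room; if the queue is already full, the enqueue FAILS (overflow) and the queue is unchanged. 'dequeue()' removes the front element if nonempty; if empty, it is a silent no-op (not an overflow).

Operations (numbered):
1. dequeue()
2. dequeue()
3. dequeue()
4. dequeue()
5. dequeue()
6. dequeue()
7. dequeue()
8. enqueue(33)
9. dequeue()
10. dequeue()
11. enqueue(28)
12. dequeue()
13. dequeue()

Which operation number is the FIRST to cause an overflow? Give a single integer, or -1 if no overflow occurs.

1. dequeue(): empty, no-op, size=0
2. dequeue(): empty, no-op, size=0
3. dequeue(): empty, no-op, size=0
4. dequeue(): empty, no-op, size=0
5. dequeue(): empty, no-op, size=0
6. dequeue(): empty, no-op, size=0
7. dequeue(): empty, no-op, size=0
8. enqueue(33): size=1
9. dequeue(): size=0
10. dequeue(): empty, no-op, size=0
11. enqueue(28): size=1
12. dequeue(): size=0
13. dequeue(): empty, no-op, size=0

Answer: -1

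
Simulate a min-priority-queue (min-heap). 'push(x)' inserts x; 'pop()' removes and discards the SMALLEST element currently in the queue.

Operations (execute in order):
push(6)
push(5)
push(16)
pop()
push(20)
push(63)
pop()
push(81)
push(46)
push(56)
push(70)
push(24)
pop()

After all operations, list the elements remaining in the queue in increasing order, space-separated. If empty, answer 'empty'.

push(6): heap contents = [6]
push(5): heap contents = [5, 6]
push(16): heap contents = [5, 6, 16]
pop() → 5: heap contents = [6, 16]
push(20): heap contents = [6, 16, 20]
push(63): heap contents = [6, 16, 20, 63]
pop() → 6: heap contents = [16, 20, 63]
push(81): heap contents = [16, 20, 63, 81]
push(46): heap contents = [16, 20, 46, 63, 81]
push(56): heap contents = [16, 20, 46, 56, 63, 81]
push(70): heap contents = [16, 20, 46, 56, 63, 70, 81]
push(24): heap contents = [16, 20, 24, 46, 56, 63, 70, 81]
pop() → 16: heap contents = [20, 24, 46, 56, 63, 70, 81]

Answer: 20 24 46 56 63 70 81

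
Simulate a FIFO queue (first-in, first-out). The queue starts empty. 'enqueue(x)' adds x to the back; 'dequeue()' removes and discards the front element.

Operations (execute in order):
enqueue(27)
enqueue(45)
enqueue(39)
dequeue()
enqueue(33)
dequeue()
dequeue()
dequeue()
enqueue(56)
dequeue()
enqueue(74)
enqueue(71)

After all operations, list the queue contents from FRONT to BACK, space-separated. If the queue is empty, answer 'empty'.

enqueue(27): [27]
enqueue(45): [27, 45]
enqueue(39): [27, 45, 39]
dequeue(): [45, 39]
enqueue(33): [45, 39, 33]
dequeue(): [39, 33]
dequeue(): [33]
dequeue(): []
enqueue(56): [56]
dequeue(): []
enqueue(74): [74]
enqueue(71): [74, 71]

Answer: 74 71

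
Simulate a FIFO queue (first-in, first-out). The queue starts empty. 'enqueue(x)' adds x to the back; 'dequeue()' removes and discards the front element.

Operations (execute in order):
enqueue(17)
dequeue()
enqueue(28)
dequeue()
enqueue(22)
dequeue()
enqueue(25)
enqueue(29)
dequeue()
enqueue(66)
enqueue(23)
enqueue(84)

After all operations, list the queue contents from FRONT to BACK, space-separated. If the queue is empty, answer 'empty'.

enqueue(17): [17]
dequeue(): []
enqueue(28): [28]
dequeue(): []
enqueue(22): [22]
dequeue(): []
enqueue(25): [25]
enqueue(29): [25, 29]
dequeue(): [29]
enqueue(66): [29, 66]
enqueue(23): [29, 66, 23]
enqueue(84): [29, 66, 23, 84]

Answer: 29 66 23 84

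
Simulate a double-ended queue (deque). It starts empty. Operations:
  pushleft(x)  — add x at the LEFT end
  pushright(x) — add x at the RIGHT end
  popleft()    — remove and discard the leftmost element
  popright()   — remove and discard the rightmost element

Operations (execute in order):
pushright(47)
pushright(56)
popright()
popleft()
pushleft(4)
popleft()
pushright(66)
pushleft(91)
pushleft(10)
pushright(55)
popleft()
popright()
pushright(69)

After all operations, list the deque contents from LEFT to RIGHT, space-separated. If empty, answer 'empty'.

pushright(47): [47]
pushright(56): [47, 56]
popright(): [47]
popleft(): []
pushleft(4): [4]
popleft(): []
pushright(66): [66]
pushleft(91): [91, 66]
pushleft(10): [10, 91, 66]
pushright(55): [10, 91, 66, 55]
popleft(): [91, 66, 55]
popright(): [91, 66]
pushright(69): [91, 66, 69]

Answer: 91 66 69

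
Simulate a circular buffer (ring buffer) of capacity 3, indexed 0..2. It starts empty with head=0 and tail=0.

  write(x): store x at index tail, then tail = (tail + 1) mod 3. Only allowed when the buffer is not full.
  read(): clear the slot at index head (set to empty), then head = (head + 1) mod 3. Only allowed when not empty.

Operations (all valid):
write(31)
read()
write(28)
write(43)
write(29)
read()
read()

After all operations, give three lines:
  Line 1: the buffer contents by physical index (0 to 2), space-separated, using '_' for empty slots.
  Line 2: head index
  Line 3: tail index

write(31): buf=[31 _ _], head=0, tail=1, size=1
read(): buf=[_ _ _], head=1, tail=1, size=0
write(28): buf=[_ 28 _], head=1, tail=2, size=1
write(43): buf=[_ 28 43], head=1, tail=0, size=2
write(29): buf=[29 28 43], head=1, tail=1, size=3
read(): buf=[29 _ 43], head=2, tail=1, size=2
read(): buf=[29 _ _], head=0, tail=1, size=1

Answer: 29 _ _
0
1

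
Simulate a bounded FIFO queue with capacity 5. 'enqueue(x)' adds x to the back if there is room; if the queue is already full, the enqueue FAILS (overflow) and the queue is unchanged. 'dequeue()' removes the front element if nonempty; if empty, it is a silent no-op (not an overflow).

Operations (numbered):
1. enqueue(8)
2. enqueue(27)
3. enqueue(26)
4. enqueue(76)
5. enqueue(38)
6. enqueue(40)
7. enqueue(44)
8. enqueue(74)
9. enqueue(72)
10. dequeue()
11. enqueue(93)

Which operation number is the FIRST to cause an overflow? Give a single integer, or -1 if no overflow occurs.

Answer: 6

Derivation:
1. enqueue(8): size=1
2. enqueue(27): size=2
3. enqueue(26): size=3
4. enqueue(76): size=4
5. enqueue(38): size=5
6. enqueue(40): size=5=cap → OVERFLOW (fail)
7. enqueue(44): size=5=cap → OVERFLOW (fail)
8. enqueue(74): size=5=cap → OVERFLOW (fail)
9. enqueue(72): size=5=cap → OVERFLOW (fail)
10. dequeue(): size=4
11. enqueue(93): size=5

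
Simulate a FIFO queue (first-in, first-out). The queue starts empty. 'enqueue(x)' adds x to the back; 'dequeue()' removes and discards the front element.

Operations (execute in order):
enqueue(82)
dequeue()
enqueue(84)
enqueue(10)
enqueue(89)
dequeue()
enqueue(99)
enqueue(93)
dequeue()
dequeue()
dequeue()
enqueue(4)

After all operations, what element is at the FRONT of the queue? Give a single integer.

enqueue(82): queue = [82]
dequeue(): queue = []
enqueue(84): queue = [84]
enqueue(10): queue = [84, 10]
enqueue(89): queue = [84, 10, 89]
dequeue(): queue = [10, 89]
enqueue(99): queue = [10, 89, 99]
enqueue(93): queue = [10, 89, 99, 93]
dequeue(): queue = [89, 99, 93]
dequeue(): queue = [99, 93]
dequeue(): queue = [93]
enqueue(4): queue = [93, 4]

Answer: 93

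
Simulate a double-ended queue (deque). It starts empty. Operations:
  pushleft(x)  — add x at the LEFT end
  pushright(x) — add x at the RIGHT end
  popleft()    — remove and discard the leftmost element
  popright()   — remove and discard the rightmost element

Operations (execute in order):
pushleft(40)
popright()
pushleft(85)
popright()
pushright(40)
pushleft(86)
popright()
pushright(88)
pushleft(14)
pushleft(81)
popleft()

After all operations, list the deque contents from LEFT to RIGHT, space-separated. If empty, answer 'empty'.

pushleft(40): [40]
popright(): []
pushleft(85): [85]
popright(): []
pushright(40): [40]
pushleft(86): [86, 40]
popright(): [86]
pushright(88): [86, 88]
pushleft(14): [14, 86, 88]
pushleft(81): [81, 14, 86, 88]
popleft(): [14, 86, 88]

Answer: 14 86 88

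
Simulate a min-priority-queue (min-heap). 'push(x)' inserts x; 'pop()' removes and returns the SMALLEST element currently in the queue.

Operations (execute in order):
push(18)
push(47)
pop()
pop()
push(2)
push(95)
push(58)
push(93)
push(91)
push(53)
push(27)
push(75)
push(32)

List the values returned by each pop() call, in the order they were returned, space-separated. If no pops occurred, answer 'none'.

Answer: 18 47

Derivation:
push(18): heap contents = [18]
push(47): heap contents = [18, 47]
pop() → 18: heap contents = [47]
pop() → 47: heap contents = []
push(2): heap contents = [2]
push(95): heap contents = [2, 95]
push(58): heap contents = [2, 58, 95]
push(93): heap contents = [2, 58, 93, 95]
push(91): heap contents = [2, 58, 91, 93, 95]
push(53): heap contents = [2, 53, 58, 91, 93, 95]
push(27): heap contents = [2, 27, 53, 58, 91, 93, 95]
push(75): heap contents = [2, 27, 53, 58, 75, 91, 93, 95]
push(32): heap contents = [2, 27, 32, 53, 58, 75, 91, 93, 95]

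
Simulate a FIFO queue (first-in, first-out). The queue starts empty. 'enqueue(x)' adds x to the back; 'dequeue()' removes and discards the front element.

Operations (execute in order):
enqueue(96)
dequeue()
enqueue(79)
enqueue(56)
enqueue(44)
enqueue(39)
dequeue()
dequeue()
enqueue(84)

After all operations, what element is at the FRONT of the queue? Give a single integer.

Answer: 44

Derivation:
enqueue(96): queue = [96]
dequeue(): queue = []
enqueue(79): queue = [79]
enqueue(56): queue = [79, 56]
enqueue(44): queue = [79, 56, 44]
enqueue(39): queue = [79, 56, 44, 39]
dequeue(): queue = [56, 44, 39]
dequeue(): queue = [44, 39]
enqueue(84): queue = [44, 39, 84]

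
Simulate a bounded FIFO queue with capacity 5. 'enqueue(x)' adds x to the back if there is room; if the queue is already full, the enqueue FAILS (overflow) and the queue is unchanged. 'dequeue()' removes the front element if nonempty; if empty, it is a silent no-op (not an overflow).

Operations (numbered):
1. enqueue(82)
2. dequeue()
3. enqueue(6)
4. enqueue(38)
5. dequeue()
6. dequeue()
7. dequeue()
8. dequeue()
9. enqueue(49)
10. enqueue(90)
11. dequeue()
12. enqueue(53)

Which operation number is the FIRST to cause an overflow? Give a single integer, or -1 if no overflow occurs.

Answer: -1

Derivation:
1. enqueue(82): size=1
2. dequeue(): size=0
3. enqueue(6): size=1
4. enqueue(38): size=2
5. dequeue(): size=1
6. dequeue(): size=0
7. dequeue(): empty, no-op, size=0
8. dequeue(): empty, no-op, size=0
9. enqueue(49): size=1
10. enqueue(90): size=2
11. dequeue(): size=1
12. enqueue(53): size=2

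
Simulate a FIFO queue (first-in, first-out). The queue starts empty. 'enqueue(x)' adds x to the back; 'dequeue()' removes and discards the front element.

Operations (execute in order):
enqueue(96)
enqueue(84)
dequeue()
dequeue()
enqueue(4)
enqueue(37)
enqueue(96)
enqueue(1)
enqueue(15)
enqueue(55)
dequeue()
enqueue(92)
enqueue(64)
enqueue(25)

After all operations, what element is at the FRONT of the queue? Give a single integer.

enqueue(96): queue = [96]
enqueue(84): queue = [96, 84]
dequeue(): queue = [84]
dequeue(): queue = []
enqueue(4): queue = [4]
enqueue(37): queue = [4, 37]
enqueue(96): queue = [4, 37, 96]
enqueue(1): queue = [4, 37, 96, 1]
enqueue(15): queue = [4, 37, 96, 1, 15]
enqueue(55): queue = [4, 37, 96, 1, 15, 55]
dequeue(): queue = [37, 96, 1, 15, 55]
enqueue(92): queue = [37, 96, 1, 15, 55, 92]
enqueue(64): queue = [37, 96, 1, 15, 55, 92, 64]
enqueue(25): queue = [37, 96, 1, 15, 55, 92, 64, 25]

Answer: 37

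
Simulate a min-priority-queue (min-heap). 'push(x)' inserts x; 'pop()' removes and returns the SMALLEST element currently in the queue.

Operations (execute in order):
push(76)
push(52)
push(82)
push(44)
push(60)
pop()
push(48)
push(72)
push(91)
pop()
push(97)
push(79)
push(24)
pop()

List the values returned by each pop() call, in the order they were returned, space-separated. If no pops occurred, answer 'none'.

push(76): heap contents = [76]
push(52): heap contents = [52, 76]
push(82): heap contents = [52, 76, 82]
push(44): heap contents = [44, 52, 76, 82]
push(60): heap contents = [44, 52, 60, 76, 82]
pop() → 44: heap contents = [52, 60, 76, 82]
push(48): heap contents = [48, 52, 60, 76, 82]
push(72): heap contents = [48, 52, 60, 72, 76, 82]
push(91): heap contents = [48, 52, 60, 72, 76, 82, 91]
pop() → 48: heap contents = [52, 60, 72, 76, 82, 91]
push(97): heap contents = [52, 60, 72, 76, 82, 91, 97]
push(79): heap contents = [52, 60, 72, 76, 79, 82, 91, 97]
push(24): heap contents = [24, 52, 60, 72, 76, 79, 82, 91, 97]
pop() → 24: heap contents = [52, 60, 72, 76, 79, 82, 91, 97]

Answer: 44 48 24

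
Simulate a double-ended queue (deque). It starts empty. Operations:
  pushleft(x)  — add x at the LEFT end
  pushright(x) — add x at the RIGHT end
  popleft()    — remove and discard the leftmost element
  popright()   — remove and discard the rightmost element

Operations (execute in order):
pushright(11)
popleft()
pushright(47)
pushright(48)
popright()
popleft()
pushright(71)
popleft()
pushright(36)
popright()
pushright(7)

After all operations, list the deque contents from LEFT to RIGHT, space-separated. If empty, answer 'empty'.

Answer: 7

Derivation:
pushright(11): [11]
popleft(): []
pushright(47): [47]
pushright(48): [47, 48]
popright(): [47]
popleft(): []
pushright(71): [71]
popleft(): []
pushright(36): [36]
popright(): []
pushright(7): [7]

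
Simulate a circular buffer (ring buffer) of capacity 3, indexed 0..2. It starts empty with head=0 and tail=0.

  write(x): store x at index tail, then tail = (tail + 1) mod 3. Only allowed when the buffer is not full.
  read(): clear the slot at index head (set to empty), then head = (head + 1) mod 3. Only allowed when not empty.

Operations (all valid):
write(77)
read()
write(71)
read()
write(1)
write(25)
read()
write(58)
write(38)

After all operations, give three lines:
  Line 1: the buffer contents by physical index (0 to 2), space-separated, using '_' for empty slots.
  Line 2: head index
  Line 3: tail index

Answer: 25 58 38
0
0

Derivation:
write(77): buf=[77 _ _], head=0, tail=1, size=1
read(): buf=[_ _ _], head=1, tail=1, size=0
write(71): buf=[_ 71 _], head=1, tail=2, size=1
read(): buf=[_ _ _], head=2, tail=2, size=0
write(1): buf=[_ _ 1], head=2, tail=0, size=1
write(25): buf=[25 _ 1], head=2, tail=1, size=2
read(): buf=[25 _ _], head=0, tail=1, size=1
write(58): buf=[25 58 _], head=0, tail=2, size=2
write(38): buf=[25 58 38], head=0, tail=0, size=3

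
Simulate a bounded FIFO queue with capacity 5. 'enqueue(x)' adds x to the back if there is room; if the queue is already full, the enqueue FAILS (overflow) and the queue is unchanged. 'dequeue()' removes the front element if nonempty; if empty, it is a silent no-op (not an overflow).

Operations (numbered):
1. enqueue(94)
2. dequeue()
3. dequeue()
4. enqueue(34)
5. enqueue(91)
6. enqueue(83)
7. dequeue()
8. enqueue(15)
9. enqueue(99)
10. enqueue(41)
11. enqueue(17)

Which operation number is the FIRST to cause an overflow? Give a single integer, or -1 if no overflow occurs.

1. enqueue(94): size=1
2. dequeue(): size=0
3. dequeue(): empty, no-op, size=0
4. enqueue(34): size=1
5. enqueue(91): size=2
6. enqueue(83): size=3
7. dequeue(): size=2
8. enqueue(15): size=3
9. enqueue(99): size=4
10. enqueue(41): size=5
11. enqueue(17): size=5=cap → OVERFLOW (fail)

Answer: 11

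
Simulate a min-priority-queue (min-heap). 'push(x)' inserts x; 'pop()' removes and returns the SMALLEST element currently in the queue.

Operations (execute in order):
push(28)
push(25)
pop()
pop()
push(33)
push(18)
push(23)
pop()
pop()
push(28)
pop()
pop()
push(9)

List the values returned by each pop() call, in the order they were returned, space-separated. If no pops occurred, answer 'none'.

Answer: 25 28 18 23 28 33

Derivation:
push(28): heap contents = [28]
push(25): heap contents = [25, 28]
pop() → 25: heap contents = [28]
pop() → 28: heap contents = []
push(33): heap contents = [33]
push(18): heap contents = [18, 33]
push(23): heap contents = [18, 23, 33]
pop() → 18: heap contents = [23, 33]
pop() → 23: heap contents = [33]
push(28): heap contents = [28, 33]
pop() → 28: heap contents = [33]
pop() → 33: heap contents = []
push(9): heap contents = [9]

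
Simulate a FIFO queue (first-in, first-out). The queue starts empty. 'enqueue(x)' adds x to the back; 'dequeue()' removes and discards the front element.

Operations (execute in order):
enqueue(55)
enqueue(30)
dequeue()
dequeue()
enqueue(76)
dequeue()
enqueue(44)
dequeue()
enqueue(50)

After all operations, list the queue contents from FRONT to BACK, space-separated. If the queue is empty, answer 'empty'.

Answer: 50

Derivation:
enqueue(55): [55]
enqueue(30): [55, 30]
dequeue(): [30]
dequeue(): []
enqueue(76): [76]
dequeue(): []
enqueue(44): [44]
dequeue(): []
enqueue(50): [50]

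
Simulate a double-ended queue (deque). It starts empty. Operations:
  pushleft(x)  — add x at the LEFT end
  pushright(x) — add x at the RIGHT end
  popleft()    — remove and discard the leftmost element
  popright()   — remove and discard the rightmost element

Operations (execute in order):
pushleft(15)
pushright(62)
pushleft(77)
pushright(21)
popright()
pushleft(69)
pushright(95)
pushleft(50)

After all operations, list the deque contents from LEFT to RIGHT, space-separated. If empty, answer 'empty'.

Answer: 50 69 77 15 62 95

Derivation:
pushleft(15): [15]
pushright(62): [15, 62]
pushleft(77): [77, 15, 62]
pushright(21): [77, 15, 62, 21]
popright(): [77, 15, 62]
pushleft(69): [69, 77, 15, 62]
pushright(95): [69, 77, 15, 62, 95]
pushleft(50): [50, 69, 77, 15, 62, 95]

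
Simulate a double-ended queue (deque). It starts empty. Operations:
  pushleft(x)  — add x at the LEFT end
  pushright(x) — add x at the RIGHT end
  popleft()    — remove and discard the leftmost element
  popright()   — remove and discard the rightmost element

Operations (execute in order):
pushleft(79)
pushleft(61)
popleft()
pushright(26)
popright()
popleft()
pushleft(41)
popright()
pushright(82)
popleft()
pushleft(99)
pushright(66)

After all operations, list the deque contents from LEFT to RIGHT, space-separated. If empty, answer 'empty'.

pushleft(79): [79]
pushleft(61): [61, 79]
popleft(): [79]
pushright(26): [79, 26]
popright(): [79]
popleft(): []
pushleft(41): [41]
popright(): []
pushright(82): [82]
popleft(): []
pushleft(99): [99]
pushright(66): [99, 66]

Answer: 99 66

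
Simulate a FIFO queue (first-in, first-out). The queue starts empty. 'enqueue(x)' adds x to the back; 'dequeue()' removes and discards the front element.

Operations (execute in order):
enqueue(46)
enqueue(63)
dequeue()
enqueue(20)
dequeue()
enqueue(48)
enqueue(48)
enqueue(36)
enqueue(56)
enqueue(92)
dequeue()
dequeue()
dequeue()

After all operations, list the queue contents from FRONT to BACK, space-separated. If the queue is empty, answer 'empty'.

Answer: 36 56 92

Derivation:
enqueue(46): [46]
enqueue(63): [46, 63]
dequeue(): [63]
enqueue(20): [63, 20]
dequeue(): [20]
enqueue(48): [20, 48]
enqueue(48): [20, 48, 48]
enqueue(36): [20, 48, 48, 36]
enqueue(56): [20, 48, 48, 36, 56]
enqueue(92): [20, 48, 48, 36, 56, 92]
dequeue(): [48, 48, 36, 56, 92]
dequeue(): [48, 36, 56, 92]
dequeue(): [36, 56, 92]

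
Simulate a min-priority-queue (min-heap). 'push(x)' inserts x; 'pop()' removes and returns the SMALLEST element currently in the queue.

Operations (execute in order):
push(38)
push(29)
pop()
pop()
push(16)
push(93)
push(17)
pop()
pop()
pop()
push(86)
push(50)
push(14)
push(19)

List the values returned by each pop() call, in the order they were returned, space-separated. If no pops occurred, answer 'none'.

push(38): heap contents = [38]
push(29): heap contents = [29, 38]
pop() → 29: heap contents = [38]
pop() → 38: heap contents = []
push(16): heap contents = [16]
push(93): heap contents = [16, 93]
push(17): heap contents = [16, 17, 93]
pop() → 16: heap contents = [17, 93]
pop() → 17: heap contents = [93]
pop() → 93: heap contents = []
push(86): heap contents = [86]
push(50): heap contents = [50, 86]
push(14): heap contents = [14, 50, 86]
push(19): heap contents = [14, 19, 50, 86]

Answer: 29 38 16 17 93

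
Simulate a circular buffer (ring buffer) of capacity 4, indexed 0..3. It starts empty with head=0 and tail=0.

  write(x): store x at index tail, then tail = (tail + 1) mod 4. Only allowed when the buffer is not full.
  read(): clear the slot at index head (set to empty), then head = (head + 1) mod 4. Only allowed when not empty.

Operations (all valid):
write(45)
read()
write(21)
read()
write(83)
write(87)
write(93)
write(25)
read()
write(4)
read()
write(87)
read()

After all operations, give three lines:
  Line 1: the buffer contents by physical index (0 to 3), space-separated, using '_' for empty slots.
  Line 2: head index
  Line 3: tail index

write(45): buf=[45 _ _ _], head=0, tail=1, size=1
read(): buf=[_ _ _ _], head=1, tail=1, size=0
write(21): buf=[_ 21 _ _], head=1, tail=2, size=1
read(): buf=[_ _ _ _], head=2, tail=2, size=0
write(83): buf=[_ _ 83 _], head=2, tail=3, size=1
write(87): buf=[_ _ 83 87], head=2, tail=0, size=2
write(93): buf=[93 _ 83 87], head=2, tail=1, size=3
write(25): buf=[93 25 83 87], head=2, tail=2, size=4
read(): buf=[93 25 _ 87], head=3, tail=2, size=3
write(4): buf=[93 25 4 87], head=3, tail=3, size=4
read(): buf=[93 25 4 _], head=0, tail=3, size=3
write(87): buf=[93 25 4 87], head=0, tail=0, size=4
read(): buf=[_ 25 4 87], head=1, tail=0, size=3

Answer: _ 25 4 87
1
0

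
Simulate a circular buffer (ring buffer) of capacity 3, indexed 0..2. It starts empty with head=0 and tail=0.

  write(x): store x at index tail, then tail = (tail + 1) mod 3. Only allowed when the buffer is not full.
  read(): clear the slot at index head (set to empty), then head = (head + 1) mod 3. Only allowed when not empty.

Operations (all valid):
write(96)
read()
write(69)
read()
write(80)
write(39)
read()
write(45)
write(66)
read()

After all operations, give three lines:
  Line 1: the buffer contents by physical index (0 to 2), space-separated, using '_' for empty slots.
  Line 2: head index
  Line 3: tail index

write(96): buf=[96 _ _], head=0, tail=1, size=1
read(): buf=[_ _ _], head=1, tail=1, size=0
write(69): buf=[_ 69 _], head=1, tail=2, size=1
read(): buf=[_ _ _], head=2, tail=2, size=0
write(80): buf=[_ _ 80], head=2, tail=0, size=1
write(39): buf=[39 _ 80], head=2, tail=1, size=2
read(): buf=[39 _ _], head=0, tail=1, size=1
write(45): buf=[39 45 _], head=0, tail=2, size=2
write(66): buf=[39 45 66], head=0, tail=0, size=3
read(): buf=[_ 45 66], head=1, tail=0, size=2

Answer: _ 45 66
1
0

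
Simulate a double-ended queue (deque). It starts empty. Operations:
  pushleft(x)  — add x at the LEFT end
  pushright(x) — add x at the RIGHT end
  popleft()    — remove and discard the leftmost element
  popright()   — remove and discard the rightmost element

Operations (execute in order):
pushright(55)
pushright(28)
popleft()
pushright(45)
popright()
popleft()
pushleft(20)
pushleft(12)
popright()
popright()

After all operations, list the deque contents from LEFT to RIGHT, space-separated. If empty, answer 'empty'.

Answer: empty

Derivation:
pushright(55): [55]
pushright(28): [55, 28]
popleft(): [28]
pushright(45): [28, 45]
popright(): [28]
popleft(): []
pushleft(20): [20]
pushleft(12): [12, 20]
popright(): [12]
popright(): []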